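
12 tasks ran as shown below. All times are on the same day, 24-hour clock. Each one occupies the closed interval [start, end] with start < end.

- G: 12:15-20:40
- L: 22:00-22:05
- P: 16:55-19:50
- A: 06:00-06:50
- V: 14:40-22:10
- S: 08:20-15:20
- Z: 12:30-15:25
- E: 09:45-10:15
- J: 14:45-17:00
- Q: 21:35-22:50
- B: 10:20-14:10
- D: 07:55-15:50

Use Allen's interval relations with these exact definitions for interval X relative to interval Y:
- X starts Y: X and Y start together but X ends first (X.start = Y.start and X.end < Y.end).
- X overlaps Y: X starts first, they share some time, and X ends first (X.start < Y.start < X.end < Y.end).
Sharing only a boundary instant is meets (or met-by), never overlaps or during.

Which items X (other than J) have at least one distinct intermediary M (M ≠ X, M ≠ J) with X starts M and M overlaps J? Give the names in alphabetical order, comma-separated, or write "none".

none

Target J = [14:45, 17:00].
Intermediaries M with M overlaps J: D, S, Z.
Via D — items with X starts D: none.
Via S — items with X starts S: none.
Via Z — items with X starts Z: none.
Union: none.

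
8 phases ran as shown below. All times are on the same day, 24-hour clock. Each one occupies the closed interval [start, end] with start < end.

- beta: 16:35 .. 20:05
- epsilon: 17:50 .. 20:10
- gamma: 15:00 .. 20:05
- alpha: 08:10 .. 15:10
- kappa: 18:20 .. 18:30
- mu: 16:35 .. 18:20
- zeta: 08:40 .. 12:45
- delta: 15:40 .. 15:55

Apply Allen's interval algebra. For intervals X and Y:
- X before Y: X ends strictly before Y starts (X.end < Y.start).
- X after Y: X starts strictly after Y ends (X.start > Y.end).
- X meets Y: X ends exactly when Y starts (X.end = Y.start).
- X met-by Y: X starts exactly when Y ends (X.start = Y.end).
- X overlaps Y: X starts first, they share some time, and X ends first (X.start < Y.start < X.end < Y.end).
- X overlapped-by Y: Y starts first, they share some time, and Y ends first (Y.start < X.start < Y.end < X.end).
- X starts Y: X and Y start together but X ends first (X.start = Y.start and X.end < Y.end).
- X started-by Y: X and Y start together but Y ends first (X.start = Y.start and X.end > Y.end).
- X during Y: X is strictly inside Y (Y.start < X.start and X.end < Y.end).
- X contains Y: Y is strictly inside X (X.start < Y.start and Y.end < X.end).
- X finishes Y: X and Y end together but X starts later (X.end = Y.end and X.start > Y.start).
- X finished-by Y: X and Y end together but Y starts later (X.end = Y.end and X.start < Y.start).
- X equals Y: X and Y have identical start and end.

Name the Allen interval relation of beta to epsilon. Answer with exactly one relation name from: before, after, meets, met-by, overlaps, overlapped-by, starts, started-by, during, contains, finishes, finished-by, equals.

beta = [16:35, 20:05]; epsilon = [17:50, 20:10].
Compare endpoints: beta.start < epsilon.start, beta.start < epsilon.end, beta.end > epsilon.start, beta.end < epsilon.end.
That pattern is 'overlaps'.

overlaps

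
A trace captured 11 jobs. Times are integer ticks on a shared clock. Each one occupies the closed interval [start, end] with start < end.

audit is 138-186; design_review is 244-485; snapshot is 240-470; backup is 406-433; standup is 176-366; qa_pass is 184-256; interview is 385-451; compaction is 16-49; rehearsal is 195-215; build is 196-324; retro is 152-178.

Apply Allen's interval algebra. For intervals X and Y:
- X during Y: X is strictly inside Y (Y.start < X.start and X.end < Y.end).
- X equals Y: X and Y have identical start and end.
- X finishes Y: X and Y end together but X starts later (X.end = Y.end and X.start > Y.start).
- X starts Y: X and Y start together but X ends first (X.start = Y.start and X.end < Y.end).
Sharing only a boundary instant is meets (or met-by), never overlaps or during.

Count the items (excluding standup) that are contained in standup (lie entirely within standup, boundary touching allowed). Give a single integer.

3

Target standup = [176, 366].
audit [138, 186] → overlaps → no.
backup [406, 433] → after → no.
build [196, 324] → during → counts.
compaction [16, 49] → before → no.
design_review [244, 485] → overlapped-by → no.
interview [385, 451] → after → no.
qa_pass [184, 256] → during → counts.
rehearsal [195, 215] → during → counts.
retro [152, 178] → overlaps → no.
snapshot [240, 470] → overlapped-by → no.
Total: 3.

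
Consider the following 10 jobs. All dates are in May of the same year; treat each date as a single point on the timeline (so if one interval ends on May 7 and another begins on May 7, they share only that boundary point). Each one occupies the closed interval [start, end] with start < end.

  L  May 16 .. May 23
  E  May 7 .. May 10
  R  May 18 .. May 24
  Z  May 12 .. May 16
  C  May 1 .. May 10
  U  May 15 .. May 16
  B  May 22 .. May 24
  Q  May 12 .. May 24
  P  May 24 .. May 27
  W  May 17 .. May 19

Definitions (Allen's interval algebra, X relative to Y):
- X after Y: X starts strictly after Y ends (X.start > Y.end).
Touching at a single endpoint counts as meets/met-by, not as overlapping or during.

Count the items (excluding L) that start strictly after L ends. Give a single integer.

1

Target L = [May 16, May 23].
B [May 22, May 24] → overlapped-by → no.
C [May 1, May 10] → before → no.
E [May 7, May 10] → before → no.
P [May 24, May 27] → after → counts.
Q [May 12, May 24] → contains → no.
R [May 18, May 24] → overlapped-by → no.
U [May 15, May 16] → meets → no.
W [May 17, May 19] → during → no.
Z [May 12, May 16] → meets → no.
Total: 1.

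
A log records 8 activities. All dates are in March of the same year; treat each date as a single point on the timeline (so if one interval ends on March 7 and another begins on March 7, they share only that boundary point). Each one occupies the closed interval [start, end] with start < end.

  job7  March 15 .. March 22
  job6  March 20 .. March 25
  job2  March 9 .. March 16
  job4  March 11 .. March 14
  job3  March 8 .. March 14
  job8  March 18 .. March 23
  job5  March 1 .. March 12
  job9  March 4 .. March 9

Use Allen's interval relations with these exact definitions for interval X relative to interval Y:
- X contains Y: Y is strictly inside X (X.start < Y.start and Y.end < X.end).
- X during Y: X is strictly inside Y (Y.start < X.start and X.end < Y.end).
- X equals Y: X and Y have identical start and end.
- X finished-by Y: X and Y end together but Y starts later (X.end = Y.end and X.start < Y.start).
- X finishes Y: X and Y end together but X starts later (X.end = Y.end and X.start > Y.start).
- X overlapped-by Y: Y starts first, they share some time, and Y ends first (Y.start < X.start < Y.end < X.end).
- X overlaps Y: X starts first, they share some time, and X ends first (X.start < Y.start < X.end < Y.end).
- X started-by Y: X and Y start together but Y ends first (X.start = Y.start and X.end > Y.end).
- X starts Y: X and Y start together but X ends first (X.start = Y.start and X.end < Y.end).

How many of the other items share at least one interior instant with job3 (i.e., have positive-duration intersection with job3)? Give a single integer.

4

Target job3 = [March 8, March 14].
job2 [March 9, March 16] → overlapped-by → counts.
job4 [March 11, March 14] → finishes → counts.
job5 [March 1, March 12] → overlaps → counts.
job6 [March 20, March 25] → after → no.
job7 [March 15, March 22] → after → no.
job8 [March 18, March 23] → after → no.
job9 [March 4, March 9] → overlaps → counts.
Total: 4.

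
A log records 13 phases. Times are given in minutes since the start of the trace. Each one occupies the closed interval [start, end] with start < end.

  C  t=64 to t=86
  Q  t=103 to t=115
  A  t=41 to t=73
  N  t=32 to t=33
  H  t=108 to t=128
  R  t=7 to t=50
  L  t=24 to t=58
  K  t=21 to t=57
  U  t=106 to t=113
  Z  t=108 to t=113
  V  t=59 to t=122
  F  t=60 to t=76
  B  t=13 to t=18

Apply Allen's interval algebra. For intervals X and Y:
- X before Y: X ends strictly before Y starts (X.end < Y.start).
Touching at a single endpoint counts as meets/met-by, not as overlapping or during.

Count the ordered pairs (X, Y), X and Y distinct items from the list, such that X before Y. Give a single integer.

52

Checking all 156 ordered pairs for relation 'before'; matching pairs in alphabetical order:
(A, H): A before H ✓
(A, Q): A before Q ✓
(A, U): A before U ✓
(A, Z): A before Z ✓
(B, A): B before A ✓
(B, C): B before C ✓
(B, F): B before F ✓
(B, H): B before H ✓
(B, K): B before K ✓
(B, L): B before L ✓
(B, N): B before N ✓
(B, Q): B before Q ✓
(B, U): B before U ✓
(B, V): B before V ✓
(B, Z): B before Z ✓
(C, H): C before H ✓
(C, Q): C before Q ✓
(C, U): C before U ✓
(C, Z): C before Z ✓
(F, H): F before H ✓
(F, Q): F before Q ✓
(F, U): F before U ✓
(F, Z): F before Z ✓
(K, C): K before C ✓
... plus 28 further pairs not listed.
Count: 52.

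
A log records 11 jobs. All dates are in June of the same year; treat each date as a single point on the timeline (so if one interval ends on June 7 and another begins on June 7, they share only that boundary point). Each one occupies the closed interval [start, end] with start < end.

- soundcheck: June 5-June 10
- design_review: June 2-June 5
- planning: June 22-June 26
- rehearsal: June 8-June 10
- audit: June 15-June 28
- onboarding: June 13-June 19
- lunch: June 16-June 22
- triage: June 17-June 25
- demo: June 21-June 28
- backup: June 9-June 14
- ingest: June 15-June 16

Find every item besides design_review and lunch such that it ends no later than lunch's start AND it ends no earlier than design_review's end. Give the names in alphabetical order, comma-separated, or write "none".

Conditions: its end is no later than lunch's start (X.end <= June 16) AND its end is no earlier than design_review's end (X.end >= June 5).
audit: end June 28 <= June 16? ✗; end June 28 >= June 5? ✓ → no.
backup: end June 14 <= June 16? ✓; end June 14 >= June 5? ✓ → yes.
demo: end June 28 <= June 16? ✗; end June 28 >= June 5? ✓ → no.
ingest: end June 16 <= June 16? ✓; end June 16 >= June 5? ✓ → yes.
onboarding: end June 19 <= June 16? ✗; end June 19 >= June 5? ✓ → no.
planning: end June 26 <= June 16? ✗; end June 26 >= June 5? ✓ → no.
rehearsal: end June 10 <= June 16? ✓; end June 10 >= June 5? ✓ → yes.
soundcheck: end June 10 <= June 16? ✓; end June 10 >= June 5? ✓ → yes.
triage: end June 25 <= June 16? ✗; end June 25 >= June 5? ✓ → no.
Result: backup, ingest, rehearsal, soundcheck.

backup, ingest, rehearsal, soundcheck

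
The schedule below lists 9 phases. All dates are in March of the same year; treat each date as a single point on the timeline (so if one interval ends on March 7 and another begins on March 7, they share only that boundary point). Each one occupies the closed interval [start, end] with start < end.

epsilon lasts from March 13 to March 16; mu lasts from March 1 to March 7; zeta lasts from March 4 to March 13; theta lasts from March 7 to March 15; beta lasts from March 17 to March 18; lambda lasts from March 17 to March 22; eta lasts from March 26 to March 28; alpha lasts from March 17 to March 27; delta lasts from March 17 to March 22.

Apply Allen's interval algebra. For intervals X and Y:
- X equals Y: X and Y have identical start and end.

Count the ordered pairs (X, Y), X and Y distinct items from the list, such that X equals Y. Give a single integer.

Checking all 72 ordered pairs for relation 'equals'; matching pairs in alphabetical order:
(delta, lambda): delta equals lambda ✓
(lambda, delta): lambda equals delta ✓
Count: 2.

2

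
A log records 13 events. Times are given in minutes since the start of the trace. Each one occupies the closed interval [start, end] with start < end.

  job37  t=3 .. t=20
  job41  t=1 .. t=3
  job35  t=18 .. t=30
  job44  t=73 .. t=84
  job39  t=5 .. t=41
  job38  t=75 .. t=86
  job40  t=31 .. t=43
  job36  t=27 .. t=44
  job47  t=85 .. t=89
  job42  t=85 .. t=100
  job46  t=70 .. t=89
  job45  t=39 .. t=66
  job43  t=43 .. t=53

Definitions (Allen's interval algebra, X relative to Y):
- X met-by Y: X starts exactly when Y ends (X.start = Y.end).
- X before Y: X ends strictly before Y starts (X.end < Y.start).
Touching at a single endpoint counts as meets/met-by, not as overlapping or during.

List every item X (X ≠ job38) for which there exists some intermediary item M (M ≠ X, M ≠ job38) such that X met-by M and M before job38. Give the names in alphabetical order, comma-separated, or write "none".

Target job38 = [t=75, t=86].
Intermediaries M with M before job38: job35, job36, job37, job39, job40, job41, job43, job45.
Via job35 — items with X met-by job35: none.
Via job36 — items with X met-by job36: none.
Via job37 — items with X met-by job37: none.
Via job39 — items with X met-by job39: none.
Via job40 — items with X met-by job40: job43.
Via job41 — items with X met-by job41: job37.
Via job43 — items with X met-by job43: none.
Via job45 — items with X met-by job45: none.
Union: job37, job43.

job37, job43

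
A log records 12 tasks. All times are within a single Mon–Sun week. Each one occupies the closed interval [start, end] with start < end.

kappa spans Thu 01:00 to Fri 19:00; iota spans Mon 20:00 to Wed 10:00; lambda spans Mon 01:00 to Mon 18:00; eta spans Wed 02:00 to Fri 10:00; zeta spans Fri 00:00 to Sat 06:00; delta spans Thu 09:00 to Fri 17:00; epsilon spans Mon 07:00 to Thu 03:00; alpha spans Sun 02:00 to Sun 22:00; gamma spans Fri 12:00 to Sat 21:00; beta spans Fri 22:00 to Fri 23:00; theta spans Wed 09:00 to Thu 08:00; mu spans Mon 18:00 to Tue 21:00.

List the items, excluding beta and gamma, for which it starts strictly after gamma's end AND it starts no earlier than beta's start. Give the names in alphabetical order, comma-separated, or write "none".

Conditions: its start is strictly after gamma's end (X.start > Sat 21:00) AND its start is no earlier than beta's start (X.start >= Fri 22:00).
alpha: start Sun 02:00 > Sat 21:00? ✓; start Sun 02:00 >= Fri 22:00? ✓ → yes.
delta: start Thu 09:00 > Sat 21:00? ✗; start Thu 09:00 >= Fri 22:00? ✗ → no.
epsilon: start Mon 07:00 > Sat 21:00? ✗; start Mon 07:00 >= Fri 22:00? ✗ → no.
eta: start Wed 02:00 > Sat 21:00? ✗; start Wed 02:00 >= Fri 22:00? ✗ → no.
iota: start Mon 20:00 > Sat 21:00? ✗; start Mon 20:00 >= Fri 22:00? ✗ → no.
kappa: start Thu 01:00 > Sat 21:00? ✗; start Thu 01:00 >= Fri 22:00? ✗ → no.
lambda: start Mon 01:00 > Sat 21:00? ✗; start Mon 01:00 >= Fri 22:00? ✗ → no.
mu: start Mon 18:00 > Sat 21:00? ✗; start Mon 18:00 >= Fri 22:00? ✗ → no.
theta: start Wed 09:00 > Sat 21:00? ✗; start Wed 09:00 >= Fri 22:00? ✗ → no.
zeta: start Fri 00:00 > Sat 21:00? ✗; start Fri 00:00 >= Fri 22:00? ✗ → no.
Result: alpha.

alpha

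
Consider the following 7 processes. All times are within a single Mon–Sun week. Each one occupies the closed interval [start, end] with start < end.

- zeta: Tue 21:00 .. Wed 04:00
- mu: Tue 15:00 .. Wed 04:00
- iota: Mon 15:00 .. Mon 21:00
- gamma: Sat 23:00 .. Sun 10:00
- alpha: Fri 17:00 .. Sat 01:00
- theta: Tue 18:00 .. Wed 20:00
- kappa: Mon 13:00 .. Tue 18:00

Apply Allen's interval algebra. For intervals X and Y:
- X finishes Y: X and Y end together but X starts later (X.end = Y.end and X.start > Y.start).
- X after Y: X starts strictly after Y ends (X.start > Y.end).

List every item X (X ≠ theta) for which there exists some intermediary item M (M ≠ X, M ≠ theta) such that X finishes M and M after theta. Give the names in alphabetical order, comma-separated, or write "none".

Target theta = [Tue 18:00, Wed 20:00].
Intermediaries M with M after theta: alpha, gamma.
Via alpha — items with X finishes alpha: none.
Via gamma — items with X finishes gamma: none.
Union: none.

none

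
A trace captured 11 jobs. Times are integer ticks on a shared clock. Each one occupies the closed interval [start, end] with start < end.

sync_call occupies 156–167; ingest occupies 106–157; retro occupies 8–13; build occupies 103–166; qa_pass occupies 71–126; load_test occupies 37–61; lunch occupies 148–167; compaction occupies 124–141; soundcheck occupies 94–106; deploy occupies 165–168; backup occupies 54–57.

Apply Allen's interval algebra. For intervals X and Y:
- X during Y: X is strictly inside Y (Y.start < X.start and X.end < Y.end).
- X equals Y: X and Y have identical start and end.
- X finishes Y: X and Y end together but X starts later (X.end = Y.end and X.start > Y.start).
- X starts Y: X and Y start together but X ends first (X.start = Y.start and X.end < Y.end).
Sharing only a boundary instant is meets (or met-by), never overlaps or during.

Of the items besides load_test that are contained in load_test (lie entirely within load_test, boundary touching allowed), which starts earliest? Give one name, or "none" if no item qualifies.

Target load_test = [37, 61].
backup [54, 57] → during → candidate.
build [103, 166] → after → excluded.
compaction [124, 141] → after → excluded.
deploy [165, 168] → after → excluded.
ingest [106, 157] → after → excluded.
lunch [148, 167] → after → excluded.
qa_pass [71, 126] → after → excluded.
retro [8, 13] → before → excluded.
soundcheck [94, 106] → after → excluded.
sync_call [156, 167] → after → excluded.
Among candidates, earliest start is 54 → backup.

backup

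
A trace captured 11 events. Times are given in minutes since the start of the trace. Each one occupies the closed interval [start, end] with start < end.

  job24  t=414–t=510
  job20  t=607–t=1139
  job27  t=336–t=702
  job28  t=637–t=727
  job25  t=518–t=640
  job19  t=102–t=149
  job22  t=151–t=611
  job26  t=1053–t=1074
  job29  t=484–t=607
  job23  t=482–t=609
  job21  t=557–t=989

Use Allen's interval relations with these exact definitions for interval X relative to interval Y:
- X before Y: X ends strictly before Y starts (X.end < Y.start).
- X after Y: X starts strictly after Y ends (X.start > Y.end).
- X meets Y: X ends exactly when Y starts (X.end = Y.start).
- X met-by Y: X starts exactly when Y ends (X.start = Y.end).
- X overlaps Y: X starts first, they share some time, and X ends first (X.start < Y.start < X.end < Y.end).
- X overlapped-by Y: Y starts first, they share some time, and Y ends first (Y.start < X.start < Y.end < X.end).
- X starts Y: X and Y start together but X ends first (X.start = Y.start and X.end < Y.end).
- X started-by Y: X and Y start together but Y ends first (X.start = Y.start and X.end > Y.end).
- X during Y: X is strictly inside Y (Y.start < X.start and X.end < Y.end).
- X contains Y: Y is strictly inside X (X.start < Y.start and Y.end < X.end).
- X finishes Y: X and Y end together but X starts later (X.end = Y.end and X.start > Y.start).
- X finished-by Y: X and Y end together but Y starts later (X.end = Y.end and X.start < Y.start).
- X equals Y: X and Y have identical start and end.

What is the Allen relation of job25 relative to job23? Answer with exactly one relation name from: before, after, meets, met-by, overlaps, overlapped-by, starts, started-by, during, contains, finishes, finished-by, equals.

job25 = [t=518, t=640]; job23 = [t=482, t=609].
Compare endpoints: job25.start > job23.start, job25.start < job23.end, job25.end > job23.start, job25.end > job23.end.
That pattern is 'overlapped-by'.

overlapped-by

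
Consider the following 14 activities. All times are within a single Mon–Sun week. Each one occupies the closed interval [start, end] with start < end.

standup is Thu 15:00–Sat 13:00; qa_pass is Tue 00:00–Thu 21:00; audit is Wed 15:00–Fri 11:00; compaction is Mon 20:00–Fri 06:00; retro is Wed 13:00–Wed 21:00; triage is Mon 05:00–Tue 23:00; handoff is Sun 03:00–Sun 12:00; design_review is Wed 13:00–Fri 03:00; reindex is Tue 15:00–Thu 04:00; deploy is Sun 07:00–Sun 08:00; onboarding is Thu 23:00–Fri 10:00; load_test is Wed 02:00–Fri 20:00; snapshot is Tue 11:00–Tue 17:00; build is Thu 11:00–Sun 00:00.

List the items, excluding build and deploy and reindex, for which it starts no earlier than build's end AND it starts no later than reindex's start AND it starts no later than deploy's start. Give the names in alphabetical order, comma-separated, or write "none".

Conditions: its start is no earlier than build's end (X.start >= Sun 00:00) AND its start is no later than reindex's start (X.start <= Tue 15:00) AND its start is no later than deploy's start (X.start <= Sun 07:00).
audit: start Wed 15:00 >= Sun 00:00? ✗; start Wed 15:00 <= Tue 15:00? ✗; start Wed 15:00 <= Sun 07:00? ✓ → no.
compaction: start Mon 20:00 >= Sun 00:00? ✗; start Mon 20:00 <= Tue 15:00? ✓; start Mon 20:00 <= Sun 07:00? ✓ → no.
design_review: start Wed 13:00 >= Sun 00:00? ✗; start Wed 13:00 <= Tue 15:00? ✗; start Wed 13:00 <= Sun 07:00? ✓ → no.
handoff: start Sun 03:00 >= Sun 00:00? ✓; start Sun 03:00 <= Tue 15:00? ✗; start Sun 03:00 <= Sun 07:00? ✓ → no.
load_test: start Wed 02:00 >= Sun 00:00? ✗; start Wed 02:00 <= Tue 15:00? ✗; start Wed 02:00 <= Sun 07:00? ✓ → no.
onboarding: start Thu 23:00 >= Sun 00:00? ✗; start Thu 23:00 <= Tue 15:00? ✗; start Thu 23:00 <= Sun 07:00? ✓ → no.
qa_pass: start Tue 00:00 >= Sun 00:00? ✗; start Tue 00:00 <= Tue 15:00? ✓; start Tue 00:00 <= Sun 07:00? ✓ → no.
retro: start Wed 13:00 >= Sun 00:00? ✗; start Wed 13:00 <= Tue 15:00? ✗; start Wed 13:00 <= Sun 07:00? ✓ → no.
snapshot: start Tue 11:00 >= Sun 00:00? ✗; start Tue 11:00 <= Tue 15:00? ✓; start Tue 11:00 <= Sun 07:00? ✓ → no.
standup: start Thu 15:00 >= Sun 00:00? ✗; start Thu 15:00 <= Tue 15:00? ✗; start Thu 15:00 <= Sun 07:00? ✓ → no.
triage: start Mon 05:00 >= Sun 00:00? ✗; start Mon 05:00 <= Tue 15:00? ✓; start Mon 05:00 <= Sun 07:00? ✓ → no.
Result: none.

none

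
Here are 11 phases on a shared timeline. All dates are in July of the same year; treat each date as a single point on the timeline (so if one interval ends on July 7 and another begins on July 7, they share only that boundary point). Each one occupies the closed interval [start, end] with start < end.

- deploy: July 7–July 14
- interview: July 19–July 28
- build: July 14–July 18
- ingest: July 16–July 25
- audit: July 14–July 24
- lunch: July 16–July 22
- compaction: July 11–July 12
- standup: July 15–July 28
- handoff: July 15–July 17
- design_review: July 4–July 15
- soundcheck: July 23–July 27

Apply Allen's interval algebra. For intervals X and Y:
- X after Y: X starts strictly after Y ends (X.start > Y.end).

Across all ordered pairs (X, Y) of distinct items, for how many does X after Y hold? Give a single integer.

Checking all 110 ordered pairs for relation 'after'; matching pairs in alphabetical order:
(audit, compaction): audit after compaction ✓
(build, compaction): build after compaction ✓
(handoff, compaction): handoff after compaction ✓
(handoff, deploy): handoff after deploy ✓
(ingest, compaction): ingest after compaction ✓
(ingest, deploy): ingest after deploy ✓
(ingest, design_review): ingest after design_review ✓
(interview, build): interview after build ✓
(interview, compaction): interview after compaction ✓
(interview, deploy): interview after deploy ✓
(interview, design_review): interview after design_review ✓
(interview, handoff): interview after handoff ✓
(lunch, compaction): lunch after compaction ✓
(lunch, deploy): lunch after deploy ✓
(lunch, design_review): lunch after design_review ✓
(soundcheck, build): soundcheck after build ✓
(soundcheck, compaction): soundcheck after compaction ✓
(soundcheck, deploy): soundcheck after deploy ✓
(soundcheck, design_review): soundcheck after design_review ✓
(soundcheck, handoff): soundcheck after handoff ✓
(soundcheck, lunch): soundcheck after lunch ✓
(standup, compaction): standup after compaction ✓
(standup, deploy): standup after deploy ✓
Count: 23.

23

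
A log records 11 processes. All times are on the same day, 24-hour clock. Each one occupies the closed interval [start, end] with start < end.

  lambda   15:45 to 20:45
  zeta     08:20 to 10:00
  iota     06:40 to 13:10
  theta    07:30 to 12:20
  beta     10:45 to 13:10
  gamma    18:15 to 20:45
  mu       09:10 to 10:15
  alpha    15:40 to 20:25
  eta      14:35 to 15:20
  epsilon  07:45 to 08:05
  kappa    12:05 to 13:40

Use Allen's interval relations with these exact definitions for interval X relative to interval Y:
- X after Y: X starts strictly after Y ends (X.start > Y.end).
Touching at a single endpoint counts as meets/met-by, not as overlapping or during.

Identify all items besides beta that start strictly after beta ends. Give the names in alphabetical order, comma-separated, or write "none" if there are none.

alpha, eta, gamma, lambda

Target beta = [10:45, 13:10].
alpha [15:40, 20:25] → after → yes.
epsilon [07:45, 08:05] → before → no.
eta [14:35, 15:20] → after → yes.
gamma [18:15, 20:45] → after → yes.
iota [06:40, 13:10] → finished-by → no.
kappa [12:05, 13:40] → overlapped-by → no.
lambda [15:45, 20:45] → after → yes.
mu [09:10, 10:15] → before → no.
theta [07:30, 12:20] → overlaps → no.
zeta [08:20, 10:00] → before → no.
Result: alpha, eta, gamma, lambda.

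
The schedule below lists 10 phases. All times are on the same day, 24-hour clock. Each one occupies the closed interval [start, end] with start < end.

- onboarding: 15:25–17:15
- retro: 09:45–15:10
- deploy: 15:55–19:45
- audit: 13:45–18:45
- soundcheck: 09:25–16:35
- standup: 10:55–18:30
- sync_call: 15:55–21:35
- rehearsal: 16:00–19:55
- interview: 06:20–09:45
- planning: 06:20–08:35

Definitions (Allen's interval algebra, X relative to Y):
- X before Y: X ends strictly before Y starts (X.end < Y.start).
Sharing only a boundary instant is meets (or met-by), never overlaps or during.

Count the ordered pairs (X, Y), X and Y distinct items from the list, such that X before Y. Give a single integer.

18

Checking all 90 ordered pairs for relation 'before'; matching pairs in alphabetical order:
(interview, audit): interview before audit ✓
(interview, deploy): interview before deploy ✓
(interview, onboarding): interview before onboarding ✓
(interview, rehearsal): interview before rehearsal ✓
(interview, standup): interview before standup ✓
(interview, sync_call): interview before sync_call ✓
(planning, audit): planning before audit ✓
(planning, deploy): planning before deploy ✓
(planning, onboarding): planning before onboarding ✓
(planning, rehearsal): planning before rehearsal ✓
(planning, retro): planning before retro ✓
(planning, soundcheck): planning before soundcheck ✓
(planning, standup): planning before standup ✓
(planning, sync_call): planning before sync_call ✓
(retro, deploy): retro before deploy ✓
(retro, onboarding): retro before onboarding ✓
(retro, rehearsal): retro before rehearsal ✓
(retro, sync_call): retro before sync_call ✓
Count: 18.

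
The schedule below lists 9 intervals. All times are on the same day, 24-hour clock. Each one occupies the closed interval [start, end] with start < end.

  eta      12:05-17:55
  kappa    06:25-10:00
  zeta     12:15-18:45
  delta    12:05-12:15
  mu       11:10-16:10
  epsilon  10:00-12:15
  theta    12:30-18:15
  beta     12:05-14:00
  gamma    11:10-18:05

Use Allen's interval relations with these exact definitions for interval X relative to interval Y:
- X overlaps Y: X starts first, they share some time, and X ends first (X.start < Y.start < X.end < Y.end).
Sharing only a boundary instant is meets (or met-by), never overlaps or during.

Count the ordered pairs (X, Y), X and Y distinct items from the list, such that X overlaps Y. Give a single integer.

Checking all 72 ordered pairs for relation 'overlaps'; matching pairs in alphabetical order:
(beta, theta): beta overlaps theta ✓
(beta, zeta): beta overlaps zeta ✓
(epsilon, beta): epsilon overlaps beta ✓
(epsilon, eta): epsilon overlaps eta ✓
(epsilon, gamma): epsilon overlaps gamma ✓
(epsilon, mu): epsilon overlaps mu ✓
(eta, theta): eta overlaps theta ✓
(eta, zeta): eta overlaps zeta ✓
(gamma, theta): gamma overlaps theta ✓
(gamma, zeta): gamma overlaps zeta ✓
(mu, eta): mu overlaps eta ✓
(mu, theta): mu overlaps theta ✓
(mu, zeta): mu overlaps zeta ✓
Count: 13.

13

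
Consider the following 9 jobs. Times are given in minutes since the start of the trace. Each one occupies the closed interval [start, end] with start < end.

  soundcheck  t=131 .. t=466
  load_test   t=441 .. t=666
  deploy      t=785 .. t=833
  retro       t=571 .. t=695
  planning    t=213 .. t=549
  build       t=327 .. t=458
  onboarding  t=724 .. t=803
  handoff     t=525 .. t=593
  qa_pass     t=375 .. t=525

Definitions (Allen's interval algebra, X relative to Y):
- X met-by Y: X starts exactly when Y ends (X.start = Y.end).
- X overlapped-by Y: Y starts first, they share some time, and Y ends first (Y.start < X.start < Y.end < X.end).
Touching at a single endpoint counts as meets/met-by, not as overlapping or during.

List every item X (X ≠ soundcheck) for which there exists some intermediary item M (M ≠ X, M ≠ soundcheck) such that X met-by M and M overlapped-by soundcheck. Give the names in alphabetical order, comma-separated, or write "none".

Target soundcheck = [t=131, t=466].
Intermediaries M with M overlapped-by soundcheck: load_test, planning, qa_pass.
Via load_test — items with X met-by load_test: none.
Via planning — items with X met-by planning: none.
Via qa_pass — items with X met-by qa_pass: handoff.
Union: handoff.

handoff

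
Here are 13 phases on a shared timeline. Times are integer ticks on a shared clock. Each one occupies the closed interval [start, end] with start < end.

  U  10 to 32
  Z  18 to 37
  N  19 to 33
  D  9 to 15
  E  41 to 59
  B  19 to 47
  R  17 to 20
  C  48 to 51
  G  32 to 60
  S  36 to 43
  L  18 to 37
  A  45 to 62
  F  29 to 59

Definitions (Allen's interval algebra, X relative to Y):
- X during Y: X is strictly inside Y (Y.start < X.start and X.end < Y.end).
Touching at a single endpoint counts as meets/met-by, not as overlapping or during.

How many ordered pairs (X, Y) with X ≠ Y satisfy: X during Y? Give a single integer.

Checking all 156 ordered pairs for relation 'during'; matching pairs in alphabetical order:
(C, A): C during A ✓
(C, E): C during E ✓
(C, F): C during F ✓
(C, G): C during G ✓
(E, G): E during G ✓
(N, L): N during L ✓
(N, Z): N during Z ✓
(R, U): R during U ✓
(S, B): S during B ✓
(S, F): S during F ✓
(S, G): S during G ✓
Count: 11.

11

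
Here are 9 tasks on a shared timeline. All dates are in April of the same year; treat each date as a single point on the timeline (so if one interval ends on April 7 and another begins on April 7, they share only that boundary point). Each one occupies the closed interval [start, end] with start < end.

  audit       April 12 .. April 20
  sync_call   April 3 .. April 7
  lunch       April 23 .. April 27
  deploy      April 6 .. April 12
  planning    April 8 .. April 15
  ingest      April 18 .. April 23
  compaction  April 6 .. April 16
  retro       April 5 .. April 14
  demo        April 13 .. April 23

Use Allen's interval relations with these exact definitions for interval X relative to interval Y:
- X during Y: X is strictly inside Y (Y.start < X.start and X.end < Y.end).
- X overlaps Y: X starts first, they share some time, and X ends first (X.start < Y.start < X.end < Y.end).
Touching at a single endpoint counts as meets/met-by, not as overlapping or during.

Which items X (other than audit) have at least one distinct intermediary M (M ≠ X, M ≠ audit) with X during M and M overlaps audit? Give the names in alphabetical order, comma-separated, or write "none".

Target audit = [April 12, April 20].
Intermediaries M with M overlaps audit: compaction, planning, retro.
Via compaction — items with X during compaction: planning.
Via planning — items with X during planning: none.
Via retro — items with X during retro: deploy.
Union: deploy, planning.

deploy, planning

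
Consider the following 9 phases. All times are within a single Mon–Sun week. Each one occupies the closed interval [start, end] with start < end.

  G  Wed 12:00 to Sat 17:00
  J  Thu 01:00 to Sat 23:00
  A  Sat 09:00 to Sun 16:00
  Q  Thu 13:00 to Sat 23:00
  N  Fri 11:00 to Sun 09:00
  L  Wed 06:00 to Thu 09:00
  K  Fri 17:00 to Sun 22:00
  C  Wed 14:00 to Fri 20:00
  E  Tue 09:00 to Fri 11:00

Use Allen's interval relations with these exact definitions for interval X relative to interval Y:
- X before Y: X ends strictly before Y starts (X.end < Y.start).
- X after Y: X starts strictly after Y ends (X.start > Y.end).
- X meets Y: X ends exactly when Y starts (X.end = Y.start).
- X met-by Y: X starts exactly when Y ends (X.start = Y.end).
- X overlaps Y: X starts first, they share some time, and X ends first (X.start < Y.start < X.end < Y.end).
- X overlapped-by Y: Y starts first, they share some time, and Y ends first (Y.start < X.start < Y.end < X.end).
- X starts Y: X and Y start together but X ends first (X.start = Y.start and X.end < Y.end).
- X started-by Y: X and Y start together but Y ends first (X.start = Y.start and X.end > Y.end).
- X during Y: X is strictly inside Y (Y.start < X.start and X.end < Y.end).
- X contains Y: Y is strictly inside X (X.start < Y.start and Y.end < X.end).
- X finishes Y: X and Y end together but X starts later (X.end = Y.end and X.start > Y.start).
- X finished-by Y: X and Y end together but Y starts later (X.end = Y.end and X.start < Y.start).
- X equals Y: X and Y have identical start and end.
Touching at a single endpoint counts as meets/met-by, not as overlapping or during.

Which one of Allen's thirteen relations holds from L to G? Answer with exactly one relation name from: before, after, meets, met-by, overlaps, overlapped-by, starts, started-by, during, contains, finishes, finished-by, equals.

L = [Wed 06:00, Thu 09:00]; G = [Wed 12:00, Sat 17:00].
Compare endpoints: L.start < G.start, L.start < G.end, L.end > G.start, L.end < G.end.
That pattern is 'overlaps'.

overlaps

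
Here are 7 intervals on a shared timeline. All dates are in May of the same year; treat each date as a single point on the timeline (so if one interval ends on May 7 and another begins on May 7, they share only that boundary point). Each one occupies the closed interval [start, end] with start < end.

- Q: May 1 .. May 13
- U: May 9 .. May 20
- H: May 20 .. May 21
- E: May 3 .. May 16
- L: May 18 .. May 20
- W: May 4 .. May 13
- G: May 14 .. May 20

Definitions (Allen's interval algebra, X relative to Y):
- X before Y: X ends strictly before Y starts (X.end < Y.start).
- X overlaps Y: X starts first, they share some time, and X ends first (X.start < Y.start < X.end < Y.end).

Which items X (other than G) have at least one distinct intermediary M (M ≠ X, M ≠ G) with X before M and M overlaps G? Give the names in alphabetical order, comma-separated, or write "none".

none

Target G = [May 14, May 20].
Intermediaries M with M overlaps G: E.
Via E — items with X before E: none.
Union: none.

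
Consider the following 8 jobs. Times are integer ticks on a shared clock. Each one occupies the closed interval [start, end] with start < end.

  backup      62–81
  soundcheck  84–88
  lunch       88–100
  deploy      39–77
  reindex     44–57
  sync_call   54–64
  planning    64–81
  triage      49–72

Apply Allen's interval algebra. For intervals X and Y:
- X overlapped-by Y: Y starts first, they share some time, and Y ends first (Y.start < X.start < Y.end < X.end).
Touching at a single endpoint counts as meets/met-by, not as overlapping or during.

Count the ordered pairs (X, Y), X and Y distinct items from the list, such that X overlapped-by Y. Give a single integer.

Checking all 56 ordered pairs for relation 'overlapped-by'; matching pairs in alphabetical order:
(backup, deploy): backup overlapped-by deploy ✓
(backup, sync_call): backup overlapped-by sync_call ✓
(backup, triage): backup overlapped-by triage ✓
(planning, deploy): planning overlapped-by deploy ✓
(planning, triage): planning overlapped-by triage ✓
(sync_call, reindex): sync_call overlapped-by reindex ✓
(triage, reindex): triage overlapped-by reindex ✓
Count: 7.

7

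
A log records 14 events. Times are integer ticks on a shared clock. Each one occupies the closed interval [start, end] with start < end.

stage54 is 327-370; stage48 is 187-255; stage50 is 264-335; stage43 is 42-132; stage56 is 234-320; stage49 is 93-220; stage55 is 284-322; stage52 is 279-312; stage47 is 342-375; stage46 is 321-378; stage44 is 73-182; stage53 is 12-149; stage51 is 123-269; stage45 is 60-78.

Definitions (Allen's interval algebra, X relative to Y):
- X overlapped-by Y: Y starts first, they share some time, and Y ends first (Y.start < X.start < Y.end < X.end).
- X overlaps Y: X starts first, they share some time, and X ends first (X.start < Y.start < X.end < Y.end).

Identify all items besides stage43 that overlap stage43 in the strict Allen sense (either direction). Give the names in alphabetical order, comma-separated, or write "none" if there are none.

Target stage43 = [42, 132].
stage44 [73, 182] → overlapped-by → yes.
stage45 [60, 78] → during → no.
stage46 [321, 378] → after → no.
stage47 [342, 375] → after → no.
stage48 [187, 255] → after → no.
stage49 [93, 220] → overlapped-by → yes.
stage50 [264, 335] → after → no.
stage51 [123, 269] → overlapped-by → yes.
stage52 [279, 312] → after → no.
stage53 [12, 149] → contains → no.
stage54 [327, 370] → after → no.
stage55 [284, 322] → after → no.
stage56 [234, 320] → after → no.
Result: stage44, stage49, stage51.

stage44, stage49, stage51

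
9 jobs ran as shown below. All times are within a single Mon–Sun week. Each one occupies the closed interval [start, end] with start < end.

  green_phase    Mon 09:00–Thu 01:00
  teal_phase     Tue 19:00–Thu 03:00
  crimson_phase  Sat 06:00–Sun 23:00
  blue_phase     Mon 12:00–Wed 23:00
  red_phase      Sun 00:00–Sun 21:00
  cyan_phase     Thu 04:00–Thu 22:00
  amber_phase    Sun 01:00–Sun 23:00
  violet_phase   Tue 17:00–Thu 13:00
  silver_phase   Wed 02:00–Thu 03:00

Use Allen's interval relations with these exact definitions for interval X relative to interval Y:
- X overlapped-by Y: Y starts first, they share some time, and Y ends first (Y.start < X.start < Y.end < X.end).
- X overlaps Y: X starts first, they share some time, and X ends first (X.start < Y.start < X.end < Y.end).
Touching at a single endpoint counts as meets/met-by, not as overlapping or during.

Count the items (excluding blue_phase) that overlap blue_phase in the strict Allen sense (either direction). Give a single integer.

3

Target blue_phase = [Mon 12:00, Wed 23:00].
amber_phase [Sun 01:00, Sun 23:00] → after → no.
crimson_phase [Sat 06:00, Sun 23:00] → after → no.
cyan_phase [Thu 04:00, Thu 22:00] → after → no.
green_phase [Mon 09:00, Thu 01:00] → contains → no.
red_phase [Sun 00:00, Sun 21:00] → after → no.
silver_phase [Wed 02:00, Thu 03:00] → overlapped-by → counts.
teal_phase [Tue 19:00, Thu 03:00] → overlapped-by → counts.
violet_phase [Tue 17:00, Thu 13:00] → overlapped-by → counts.
Total: 3.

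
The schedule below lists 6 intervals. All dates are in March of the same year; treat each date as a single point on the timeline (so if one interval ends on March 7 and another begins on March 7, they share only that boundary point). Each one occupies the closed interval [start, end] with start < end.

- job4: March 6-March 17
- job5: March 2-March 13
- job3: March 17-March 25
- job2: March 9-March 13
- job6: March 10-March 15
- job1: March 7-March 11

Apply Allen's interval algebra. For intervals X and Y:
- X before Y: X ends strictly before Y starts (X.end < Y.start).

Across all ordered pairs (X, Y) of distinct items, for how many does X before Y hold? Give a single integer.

Checking all 30 ordered pairs for relation 'before'; matching pairs in alphabetical order:
(job1, job3): job1 before job3 ✓
(job2, job3): job2 before job3 ✓
(job5, job3): job5 before job3 ✓
(job6, job3): job6 before job3 ✓
Count: 4.

4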